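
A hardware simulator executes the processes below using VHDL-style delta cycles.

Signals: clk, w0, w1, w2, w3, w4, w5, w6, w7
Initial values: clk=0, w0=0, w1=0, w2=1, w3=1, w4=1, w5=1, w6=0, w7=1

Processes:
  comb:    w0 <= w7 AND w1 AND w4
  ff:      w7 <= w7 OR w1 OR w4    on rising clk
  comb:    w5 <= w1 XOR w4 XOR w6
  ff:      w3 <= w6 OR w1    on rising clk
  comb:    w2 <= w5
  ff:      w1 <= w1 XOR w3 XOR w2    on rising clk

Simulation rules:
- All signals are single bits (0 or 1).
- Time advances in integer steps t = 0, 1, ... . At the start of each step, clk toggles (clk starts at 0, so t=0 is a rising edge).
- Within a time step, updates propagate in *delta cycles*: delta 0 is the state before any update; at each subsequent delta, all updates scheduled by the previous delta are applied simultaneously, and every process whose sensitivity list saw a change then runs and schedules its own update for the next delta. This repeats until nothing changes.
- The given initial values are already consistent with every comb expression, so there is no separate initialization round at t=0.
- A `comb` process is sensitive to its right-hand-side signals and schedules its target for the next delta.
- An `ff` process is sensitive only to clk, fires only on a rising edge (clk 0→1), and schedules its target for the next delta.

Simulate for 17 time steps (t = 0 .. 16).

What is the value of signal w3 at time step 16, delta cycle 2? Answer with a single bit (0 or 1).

t0.Δ0 w1=0 w0=0 w5=1 w2=1 w3=1 w4=1 w6=0 w7=1 clk=0
t0.Δ1 w1=0 w0=0 w5=1 w2=1 w3=1 w4=1 w6=0 w7=1 clk=1
t0.Δ2 w1=0 w0=0 w5=1 w2=1 w3=0 w4=1 w6=0 w7=1 clk=1
t1.Δ0 w1=0 w0=0 w5=1 w2=1 w3=0 w4=1 w6=0 w7=1 clk=1
t1.Δ1 w1=0 w0=0 w5=1 w2=1 w3=0 w4=1 w6=0 w7=1 clk=0
t2.Δ0 w1=0 w0=0 w5=1 w2=1 w3=0 w4=1 w6=0 w7=1 clk=0
t2.Δ1 w1=0 w0=0 w5=1 w2=1 w3=0 w4=1 w6=0 w7=1 clk=1
t2.Δ2 w1=1 w0=0 w5=1 w2=1 w3=0 w4=1 w6=0 w7=1 clk=1
t2.Δ3 w1=1 w0=1 w5=0 w2=1 w3=0 w4=1 w6=0 w7=1 clk=1
t2.Δ4 w1=1 w0=1 w5=0 w2=0 w3=0 w4=1 w6=0 w7=1 clk=1
t3.Δ0 w1=1 w0=1 w5=0 w2=0 w3=0 w4=1 w6=0 w7=1 clk=1
t3.Δ1 w1=1 w0=1 w5=0 w2=0 w3=0 w4=1 w6=0 w7=1 clk=0
t4.Δ0 w1=1 w0=1 w5=0 w2=0 w3=0 w4=1 w6=0 w7=1 clk=0
t4.Δ1 w1=1 w0=1 w5=0 w2=0 w3=0 w4=1 w6=0 w7=1 clk=1
t4.Δ2 w1=1 w0=1 w5=0 w2=0 w3=1 w4=1 w6=0 w7=1 clk=1
t5.Δ0 w1=1 w0=1 w5=0 w2=0 w3=1 w4=1 w6=0 w7=1 clk=1
t5.Δ1 w1=1 w0=1 w5=0 w2=0 w3=1 w4=1 w6=0 w7=1 clk=0
t6.Δ0 w1=1 w0=1 w5=0 w2=0 w3=1 w4=1 w6=0 w7=1 clk=0
t6.Δ1 w1=1 w0=1 w5=0 w2=0 w3=1 w4=1 w6=0 w7=1 clk=1
t6.Δ2 w1=0 w0=1 w5=0 w2=0 w3=1 w4=1 w6=0 w7=1 clk=1
t6.Δ3 w1=0 w0=0 w5=1 w2=0 w3=1 w4=1 w6=0 w7=1 clk=1
t6.Δ4 w1=0 w0=0 w5=1 w2=1 w3=1 w4=1 w6=0 w7=1 clk=1
t7.Δ0 w1=0 w0=0 w5=1 w2=1 w3=1 w4=1 w6=0 w7=1 clk=1
t7.Δ1 w1=0 w0=0 w5=1 w2=1 w3=1 w4=1 w6=0 w7=1 clk=0
t8.Δ0 w1=0 w0=0 w5=1 w2=1 w3=1 w4=1 w6=0 w7=1 clk=0
t8.Δ1 w1=0 w0=0 w5=1 w2=1 w3=1 w4=1 w6=0 w7=1 clk=1
t8.Δ2 w1=0 w0=0 w5=1 w2=1 w3=0 w4=1 w6=0 w7=1 clk=1
t9.Δ0 w1=0 w0=0 w5=1 w2=1 w3=0 w4=1 w6=0 w7=1 clk=1
t9.Δ1 w1=0 w0=0 w5=1 w2=1 w3=0 w4=1 w6=0 w7=1 clk=0
t10.Δ0 w1=0 w0=0 w5=1 w2=1 w3=0 w4=1 w6=0 w7=1 clk=0
t10.Δ1 w1=0 w0=0 w5=1 w2=1 w3=0 w4=1 w6=0 w7=1 clk=1
t10.Δ2 w1=1 w0=0 w5=1 w2=1 w3=0 w4=1 w6=0 w7=1 clk=1
t10.Δ3 w1=1 w0=1 w5=0 w2=1 w3=0 w4=1 w6=0 w7=1 clk=1
t10.Δ4 w1=1 w0=1 w5=0 w2=0 w3=0 w4=1 w6=0 w7=1 clk=1
t11.Δ0 w1=1 w0=1 w5=0 w2=0 w3=0 w4=1 w6=0 w7=1 clk=1
t11.Δ1 w1=1 w0=1 w5=0 w2=0 w3=0 w4=1 w6=0 w7=1 clk=0
t12.Δ0 w1=1 w0=1 w5=0 w2=0 w3=0 w4=1 w6=0 w7=1 clk=0
t12.Δ1 w1=1 w0=1 w5=0 w2=0 w3=0 w4=1 w6=0 w7=1 clk=1
t12.Δ2 w1=1 w0=1 w5=0 w2=0 w3=1 w4=1 w6=0 w7=1 clk=1
t13.Δ0 w1=1 w0=1 w5=0 w2=0 w3=1 w4=1 w6=0 w7=1 clk=1
t13.Δ1 w1=1 w0=1 w5=0 w2=0 w3=1 w4=1 w6=0 w7=1 clk=0
t14.Δ0 w1=1 w0=1 w5=0 w2=0 w3=1 w4=1 w6=0 w7=1 clk=0
t14.Δ1 w1=1 w0=1 w5=0 w2=0 w3=1 w4=1 w6=0 w7=1 clk=1
t14.Δ2 w1=0 w0=1 w5=0 w2=0 w3=1 w4=1 w6=0 w7=1 clk=1
t14.Δ3 w1=0 w0=0 w5=1 w2=0 w3=1 w4=1 w6=0 w7=1 clk=1
t14.Δ4 w1=0 w0=0 w5=1 w2=1 w3=1 w4=1 w6=0 w7=1 clk=1
t15.Δ0 w1=0 w0=0 w5=1 w2=1 w3=1 w4=1 w6=0 w7=1 clk=1
t15.Δ1 w1=0 w0=0 w5=1 w2=1 w3=1 w4=1 w6=0 w7=1 clk=0
t16.Δ0 w1=0 w0=0 w5=1 w2=1 w3=1 w4=1 w6=0 w7=1 clk=0
t16.Δ1 w1=0 w0=0 w5=1 w2=1 w3=1 w4=1 w6=0 w7=1 clk=1
t16.Δ2 w1=0 w0=0 w5=1 w2=1 w3=0 w4=1 w6=0 w7=1 clk=1

0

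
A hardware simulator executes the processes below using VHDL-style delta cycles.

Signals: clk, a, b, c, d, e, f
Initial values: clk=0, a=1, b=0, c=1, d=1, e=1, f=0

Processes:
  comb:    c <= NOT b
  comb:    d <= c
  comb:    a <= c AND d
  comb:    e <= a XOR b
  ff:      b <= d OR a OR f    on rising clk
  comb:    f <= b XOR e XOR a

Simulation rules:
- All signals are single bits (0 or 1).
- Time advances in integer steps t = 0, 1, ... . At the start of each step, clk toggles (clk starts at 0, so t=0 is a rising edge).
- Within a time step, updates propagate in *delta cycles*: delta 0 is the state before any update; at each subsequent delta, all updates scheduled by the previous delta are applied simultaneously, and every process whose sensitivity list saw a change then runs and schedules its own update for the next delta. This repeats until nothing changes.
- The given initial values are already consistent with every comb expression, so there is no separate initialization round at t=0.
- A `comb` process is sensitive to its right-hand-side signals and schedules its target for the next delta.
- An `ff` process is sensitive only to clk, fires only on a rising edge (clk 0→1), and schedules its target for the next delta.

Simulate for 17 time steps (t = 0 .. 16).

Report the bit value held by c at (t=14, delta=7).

[bits: c,d,f,b,e,a,clk]
t=0: Δ0=1100110 Δ1=1100111 Δ2=1101111 Δ3=0111011 Δ4=0001001 Δ5=0011101 Δ6=0001101 | 6Δ
t=1: Δ0=0001101 Δ1=0001100 | 1Δ
t=2: Δ0=0001100 Δ1=0001101 Δ2=0000101 Δ3=1010001 Δ4=1100001 Δ5=1100011 Δ6=1110111 Δ7=1100111 | 7Δ
t=3: Δ0=1100111 Δ1=1100110 | 1Δ
t=4: Δ0=1100110 Δ1=1100111 Δ2=1101111 Δ3=0111011 Δ4=0001001 Δ5=0011101 Δ6=0001101 | 6Δ
t=5: Δ0=0001101 Δ1=0001100 | 1Δ
t=6: Δ0=0001100 Δ1=0001101 Δ2=0000101 Δ3=1010001 Δ4=1100001 Δ5=1100011 Δ6=1110111 Δ7=1100111 | 7Δ
t=7: Δ0=1100111 Δ1=1100110 | 1Δ
t=8: Δ0=1100110 Δ1=1100111 Δ2=1101111 Δ3=0111011 Δ4=0001001 Δ5=0011101 Δ6=0001101 | 6Δ
t=9: Δ0=0001101 Δ1=0001100 | 1Δ
t=10: Δ0=0001100 Δ1=0001101 Δ2=0000101 Δ3=1010001 Δ4=1100001 Δ5=1100011 Δ6=1110111 Δ7=1100111 | 7Δ
t=11: Δ0=1100111 Δ1=1100110 | 1Δ
t=12: Δ0=1100110 Δ1=1100111 Δ2=1101111 Δ3=0111011 Δ4=0001001 Δ5=0011101 Δ6=0001101 | 6Δ
t=13: Δ0=0001101 Δ1=0001100 | 1Δ
t=14: Δ0=0001100 Δ1=0001101 Δ2=0000101 Δ3=1010001 Δ4=1100001 Δ5=1100011 Δ6=1110111 Δ7=1100111 | 7Δ
t=15: Δ0=1100111 Δ1=1100110 | 1Δ
t=16: Δ0=1100110 Δ1=1100111 Δ2=1101111 Δ3=0111011 Δ4=0001001 Δ5=0011101 Δ6=0001101 | 6Δ

1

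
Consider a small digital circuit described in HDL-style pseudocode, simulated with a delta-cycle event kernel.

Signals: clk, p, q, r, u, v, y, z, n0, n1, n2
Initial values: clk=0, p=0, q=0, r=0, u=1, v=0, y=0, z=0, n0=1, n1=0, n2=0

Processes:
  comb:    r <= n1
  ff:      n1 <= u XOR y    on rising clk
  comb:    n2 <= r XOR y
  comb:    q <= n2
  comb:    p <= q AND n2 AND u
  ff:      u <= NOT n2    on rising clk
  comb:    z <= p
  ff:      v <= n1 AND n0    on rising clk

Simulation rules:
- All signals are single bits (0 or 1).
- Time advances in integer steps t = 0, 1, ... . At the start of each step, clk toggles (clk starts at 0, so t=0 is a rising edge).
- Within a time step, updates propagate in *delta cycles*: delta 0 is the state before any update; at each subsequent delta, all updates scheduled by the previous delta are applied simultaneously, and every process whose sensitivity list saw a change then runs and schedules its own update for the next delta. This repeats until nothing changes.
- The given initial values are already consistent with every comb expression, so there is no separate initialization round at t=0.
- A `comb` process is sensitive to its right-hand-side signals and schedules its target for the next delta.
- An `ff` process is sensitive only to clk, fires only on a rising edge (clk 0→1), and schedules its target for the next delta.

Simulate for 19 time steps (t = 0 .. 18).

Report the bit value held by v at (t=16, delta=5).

0

[bits: r,n2,q,z,n1,v,n0,y,u,clk,p]
t=0: Δ0=00000010100 Δ1=00000010110 Δ2=00001010110 Δ3=10001010110 Δ4=11001010110 Δ5=11101010110 Δ6=11101010111 Δ7=11111010111 | 7Δ
t=1: Δ0=11111010111 Δ1=11111010101 | 1Δ
t=2: Δ0=11111010101 Δ1=11111010111 Δ2=11111110011 Δ3=11111110010 Δ4=11101110010 | 4Δ
t=3: Δ0=11101110010 Δ1=11101110000 | 1Δ
t=4: Δ0=11101110000 Δ1=11101110010 Δ2=11100110010 Δ3=01100110010 Δ4=00100110010 Δ5=00000110010 | 5Δ
t=5: Δ0=00000110010 Δ1=00000110000 | 1Δ
t=6: Δ0=00000110000 Δ1=00000110010 Δ2=00000010110 | 2Δ
t=7: Δ0=00000010110 Δ1=00000010100 | 1Δ
t=8: Δ0=00000010100 Δ1=00000010110 Δ2=00001010110 Δ3=10001010110 Δ4=11001010110 Δ5=11101010110 Δ6=11101010111 Δ7=11111010111 | 7Δ
t=9: Δ0=11111010111 Δ1=11111010101 | 1Δ
t=10: Δ0=11111010101 Δ1=11111010111 Δ2=11111110011 Δ3=11111110010 Δ4=11101110010 | 4Δ
t=11: Δ0=11101110010 Δ1=11101110000 | 1Δ
t=12: Δ0=11101110000 Δ1=11101110010 Δ2=11100110010 Δ3=01100110010 Δ4=00100110010 Δ5=00000110010 | 5Δ
t=13: Δ0=00000110010 Δ1=00000110000 | 1Δ
t=14: Δ0=00000110000 Δ1=00000110010 Δ2=00000010110 | 2Δ
t=15: Δ0=00000010110 Δ1=00000010100 | 1Δ
t=16: Δ0=00000010100 Δ1=00000010110 Δ2=00001010110 Δ3=10001010110 Δ4=11001010110 Δ5=11101010110 Δ6=11101010111 Δ7=11111010111 | 7Δ
t=17: Δ0=11111010111 Δ1=11111010101 | 1Δ
t=18: Δ0=11111010101 Δ1=11111010111 Δ2=11111110011 Δ3=11111110010 Δ4=11101110010 | 4Δ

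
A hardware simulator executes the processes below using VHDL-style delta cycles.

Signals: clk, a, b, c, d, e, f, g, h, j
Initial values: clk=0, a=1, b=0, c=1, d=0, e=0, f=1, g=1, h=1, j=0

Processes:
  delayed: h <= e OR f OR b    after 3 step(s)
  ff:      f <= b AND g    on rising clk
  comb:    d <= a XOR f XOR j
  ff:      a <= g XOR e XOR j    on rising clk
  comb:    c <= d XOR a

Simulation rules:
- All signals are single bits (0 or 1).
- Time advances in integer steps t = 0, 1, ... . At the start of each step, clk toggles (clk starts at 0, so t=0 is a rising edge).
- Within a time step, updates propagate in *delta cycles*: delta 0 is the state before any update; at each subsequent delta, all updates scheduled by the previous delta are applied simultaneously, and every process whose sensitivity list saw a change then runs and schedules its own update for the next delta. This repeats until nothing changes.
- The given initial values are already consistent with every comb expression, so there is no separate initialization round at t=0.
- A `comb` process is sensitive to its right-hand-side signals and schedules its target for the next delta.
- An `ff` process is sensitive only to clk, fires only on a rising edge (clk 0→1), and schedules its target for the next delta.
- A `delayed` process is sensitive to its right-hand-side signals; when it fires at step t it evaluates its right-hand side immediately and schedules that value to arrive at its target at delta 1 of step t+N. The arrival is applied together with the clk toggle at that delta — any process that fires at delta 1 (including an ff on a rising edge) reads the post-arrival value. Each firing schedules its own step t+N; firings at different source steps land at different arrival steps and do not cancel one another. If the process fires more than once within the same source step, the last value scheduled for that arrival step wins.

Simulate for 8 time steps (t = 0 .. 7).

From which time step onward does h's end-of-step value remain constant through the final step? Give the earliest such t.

t0.Δ0 h=1 a=1 clk=0 e=0 f=1 b=0 g=1 j=0 d=0 c=1
t0.Δ1 h=1 a=1 clk=1 e=0 f=1 b=0 g=1 j=0 d=0 c=1
t0.Δ2 h=1 a=1 clk=1 e=0 f=0 b=0 g=1 j=0 d=0 c=1
t0.Δ3 h=1 a=1 clk=1 e=0 f=0 b=0 g=1 j=0 d=1 c=1
t0.Δ4 h=1 a=1 clk=1 e=0 f=0 b=0 g=1 j=0 d=1 c=0
t1.Δ0 h=1 a=1 clk=1 e=0 f=0 b=0 g=1 j=0 d=1 c=0
t1.Δ1 h=1 a=1 clk=0 e=0 f=0 b=0 g=1 j=0 d=1 c=0
t2.Δ0 h=1 a=1 clk=0 e=0 f=0 b=0 g=1 j=0 d=1 c=0
t2.Δ1 h=1 a=1 clk=1 e=0 f=0 b=0 g=1 j=0 d=1 c=0
t3.Δ0 h=1 a=1 clk=1 e=0 f=0 b=0 g=1 j=0 d=1 c=0
t3.Δ1 h=0 a=1 clk=0 e=0 f=0 b=0 g=1 j=0 d=1 c=0
t4.Δ0 h=0 a=1 clk=0 e=0 f=0 b=0 g=1 j=0 d=1 c=0
t4.Δ1 h=0 a=1 clk=1 e=0 f=0 b=0 g=1 j=0 d=1 c=0
t5.Δ0 h=0 a=1 clk=1 e=0 f=0 b=0 g=1 j=0 d=1 c=0
t5.Δ1 h=0 a=1 clk=0 e=0 f=0 b=0 g=1 j=0 d=1 c=0
t6.Δ0 h=0 a=1 clk=0 e=0 f=0 b=0 g=1 j=0 d=1 c=0
t6.Δ1 h=0 a=1 clk=1 e=0 f=0 b=0 g=1 j=0 d=1 c=0
t7.Δ0 h=0 a=1 clk=1 e=0 f=0 b=0 g=1 j=0 d=1 c=0
t7.Δ1 h=0 a=1 clk=0 e=0 f=0 b=0 g=1 j=0 d=1 c=0

3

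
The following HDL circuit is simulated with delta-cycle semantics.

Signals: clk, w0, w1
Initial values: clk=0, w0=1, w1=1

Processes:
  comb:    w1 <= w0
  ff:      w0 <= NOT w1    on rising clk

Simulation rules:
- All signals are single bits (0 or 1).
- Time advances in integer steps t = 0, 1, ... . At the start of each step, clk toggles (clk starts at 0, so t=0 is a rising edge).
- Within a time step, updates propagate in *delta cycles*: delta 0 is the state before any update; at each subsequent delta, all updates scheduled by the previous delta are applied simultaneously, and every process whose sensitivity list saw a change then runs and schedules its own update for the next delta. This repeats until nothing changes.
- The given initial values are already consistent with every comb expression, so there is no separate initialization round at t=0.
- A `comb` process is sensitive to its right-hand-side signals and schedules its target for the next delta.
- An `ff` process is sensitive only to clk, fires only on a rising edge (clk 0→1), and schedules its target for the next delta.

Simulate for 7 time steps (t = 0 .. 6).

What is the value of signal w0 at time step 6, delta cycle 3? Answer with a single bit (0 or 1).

1

t=0 Δ0: w1=1 w0=1 clk=0
  Δ1: clk:0→1
  Δ2: w0:1→0
  Δ3: w1:1→0
  (3Δ to stable)
t=1 Δ0: w1=0 w0=0 clk=1
  Δ1: clk:1→0
  (1Δ to stable)
t=2 Δ0: w1=0 w0=0 clk=0
  Δ1: clk:0→1
  Δ2: w0:0→1
  Δ3: w1:0→1
  (3Δ to stable)
t=3 Δ0: w1=1 w0=1 clk=1
  Δ1: clk:1→0
  (1Δ to stable)
t=4 Δ0: w1=1 w0=1 clk=0
  Δ1: clk:0→1
  Δ2: w0:1→0
  Δ3: w1:1→0
  (3Δ to stable)
t=5 Δ0: w1=0 w0=0 clk=1
  Δ1: clk:1→0
  (1Δ to stable)
t=6 Δ0: w1=0 w0=0 clk=0
  Δ1: clk:0→1
  Δ2: w0:0→1
  Δ3: w1:0→1
  (3Δ to stable)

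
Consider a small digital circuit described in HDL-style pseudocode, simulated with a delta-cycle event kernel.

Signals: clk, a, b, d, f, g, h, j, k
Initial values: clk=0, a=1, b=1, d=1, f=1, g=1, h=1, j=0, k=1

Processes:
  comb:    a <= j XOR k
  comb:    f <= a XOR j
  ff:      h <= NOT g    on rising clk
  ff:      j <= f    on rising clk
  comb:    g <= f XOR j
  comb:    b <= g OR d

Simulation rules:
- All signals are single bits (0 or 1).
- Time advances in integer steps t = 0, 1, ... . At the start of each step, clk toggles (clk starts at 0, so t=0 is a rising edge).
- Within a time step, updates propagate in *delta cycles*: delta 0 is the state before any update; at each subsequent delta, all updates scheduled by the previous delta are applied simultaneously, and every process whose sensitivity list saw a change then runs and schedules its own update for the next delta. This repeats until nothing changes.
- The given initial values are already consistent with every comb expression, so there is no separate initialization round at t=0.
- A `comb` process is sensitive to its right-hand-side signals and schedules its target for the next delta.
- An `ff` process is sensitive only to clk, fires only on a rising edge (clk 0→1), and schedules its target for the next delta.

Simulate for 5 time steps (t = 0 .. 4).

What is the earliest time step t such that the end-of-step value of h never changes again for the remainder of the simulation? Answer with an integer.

t=0 Δ0: d=1 clk=0 g=1 h=1 b=1 j=0 f=1 k=1 a=1
  Δ1: clk:0→1
  Δ2: h:1→0, j:0→1
  Δ3: g:1→0, f:1→0, a:1→0
  Δ4: g:0→1, f:0→1
  Δ5: g:1→0
  (5Δ to stable)
t=1 Δ0: d=1 clk=1 g=0 h=0 b=1 j=1 f=1 k=1 a=0
  Δ1: clk:1→0
  (1Δ to stable)
t=2 Δ0: d=1 clk=0 g=0 h=0 b=1 j=1 f=1 k=1 a=0
  Δ1: clk:0→1
  Δ2: h:0→1
  (2Δ to stable)
t=3 Δ0: d=1 clk=1 g=0 h=1 b=1 j=1 f=1 k=1 a=0
  Δ1: clk:1→0
  (1Δ to stable)
t=4 Δ0: d=1 clk=0 g=0 h=1 b=1 j=1 f=1 k=1 a=0
  Δ1: clk:0→1
  (1Δ to stable)

2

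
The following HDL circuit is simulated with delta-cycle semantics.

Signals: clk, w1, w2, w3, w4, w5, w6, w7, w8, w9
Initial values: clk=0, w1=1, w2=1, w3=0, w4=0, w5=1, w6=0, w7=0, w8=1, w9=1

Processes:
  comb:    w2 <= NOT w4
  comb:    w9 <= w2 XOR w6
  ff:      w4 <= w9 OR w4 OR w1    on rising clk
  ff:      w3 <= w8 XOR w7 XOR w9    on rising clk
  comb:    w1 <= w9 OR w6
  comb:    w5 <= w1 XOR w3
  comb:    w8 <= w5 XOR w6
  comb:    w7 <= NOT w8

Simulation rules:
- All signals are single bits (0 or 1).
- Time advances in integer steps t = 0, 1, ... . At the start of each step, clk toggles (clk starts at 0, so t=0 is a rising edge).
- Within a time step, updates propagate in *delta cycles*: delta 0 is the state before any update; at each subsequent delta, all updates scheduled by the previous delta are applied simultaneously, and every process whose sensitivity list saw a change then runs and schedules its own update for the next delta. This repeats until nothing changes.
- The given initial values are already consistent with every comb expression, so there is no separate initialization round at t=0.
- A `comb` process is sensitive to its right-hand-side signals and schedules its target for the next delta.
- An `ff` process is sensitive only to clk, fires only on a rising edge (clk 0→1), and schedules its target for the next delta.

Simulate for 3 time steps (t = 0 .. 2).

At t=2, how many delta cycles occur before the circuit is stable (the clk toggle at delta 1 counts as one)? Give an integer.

[bits: w8,w7,w6,w4,w5,clk,w1,w3,w9,w2]
t=0: Δ0=1000101011 Δ1=1000111011 Δ2=1001111011 Δ3=1001111010 Δ4=1001111000 Δ5=1001110000 Δ6=1001010000 Δ7=0001010000 Δ8=0101010000 | 8Δ
t=1: Δ0=0101010000 Δ1=0101000000 | 1Δ
t=2: Δ0=0101000000 Δ1=0101010000 Δ2=0101010100 Δ3=0101110100 Δ4=1101110100 Δ5=1001110100 | 5Δ

5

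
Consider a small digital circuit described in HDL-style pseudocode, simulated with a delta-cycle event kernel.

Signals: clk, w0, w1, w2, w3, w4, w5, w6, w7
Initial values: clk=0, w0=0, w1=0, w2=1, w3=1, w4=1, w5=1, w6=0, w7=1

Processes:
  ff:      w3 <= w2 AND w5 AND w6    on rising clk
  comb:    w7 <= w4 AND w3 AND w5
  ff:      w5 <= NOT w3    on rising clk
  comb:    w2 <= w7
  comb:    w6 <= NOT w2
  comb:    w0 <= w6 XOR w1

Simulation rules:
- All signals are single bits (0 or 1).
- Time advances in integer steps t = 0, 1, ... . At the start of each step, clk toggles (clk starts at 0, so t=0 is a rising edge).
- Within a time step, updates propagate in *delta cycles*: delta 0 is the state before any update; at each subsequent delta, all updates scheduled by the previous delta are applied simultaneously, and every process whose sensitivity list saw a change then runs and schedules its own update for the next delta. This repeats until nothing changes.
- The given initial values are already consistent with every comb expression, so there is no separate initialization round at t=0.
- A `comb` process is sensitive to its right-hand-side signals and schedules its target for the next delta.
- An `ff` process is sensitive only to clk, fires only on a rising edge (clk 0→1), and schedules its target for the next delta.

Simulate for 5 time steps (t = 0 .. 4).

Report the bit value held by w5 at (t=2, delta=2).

1

t0.Δ0 w3=1 w4=1 w0=0 w2=1 w1=0 w5=1 w6=0 w7=1 clk=0
t0.Δ1 w3=1 w4=1 w0=0 w2=1 w1=0 w5=1 w6=0 w7=1 clk=1
t0.Δ2 w3=0 w4=1 w0=0 w2=1 w1=0 w5=0 w6=0 w7=1 clk=1
t0.Δ3 w3=0 w4=1 w0=0 w2=1 w1=0 w5=0 w6=0 w7=0 clk=1
t0.Δ4 w3=0 w4=1 w0=0 w2=0 w1=0 w5=0 w6=0 w7=0 clk=1
t0.Δ5 w3=0 w4=1 w0=0 w2=0 w1=0 w5=0 w6=1 w7=0 clk=1
t0.Δ6 w3=0 w4=1 w0=1 w2=0 w1=0 w5=0 w6=1 w7=0 clk=1
t1.Δ0 w3=0 w4=1 w0=1 w2=0 w1=0 w5=0 w6=1 w7=0 clk=1
t1.Δ1 w3=0 w4=1 w0=1 w2=0 w1=0 w5=0 w6=1 w7=0 clk=0
t2.Δ0 w3=0 w4=1 w0=1 w2=0 w1=0 w5=0 w6=1 w7=0 clk=0
t2.Δ1 w3=0 w4=1 w0=1 w2=0 w1=0 w5=0 w6=1 w7=0 clk=1
t2.Δ2 w3=0 w4=1 w0=1 w2=0 w1=0 w5=1 w6=1 w7=0 clk=1
t3.Δ0 w3=0 w4=1 w0=1 w2=0 w1=0 w5=1 w6=1 w7=0 clk=1
t3.Δ1 w3=0 w4=1 w0=1 w2=0 w1=0 w5=1 w6=1 w7=0 clk=0
t4.Δ0 w3=0 w4=1 w0=1 w2=0 w1=0 w5=1 w6=1 w7=0 clk=0
t4.Δ1 w3=0 w4=1 w0=1 w2=0 w1=0 w5=1 w6=1 w7=0 clk=1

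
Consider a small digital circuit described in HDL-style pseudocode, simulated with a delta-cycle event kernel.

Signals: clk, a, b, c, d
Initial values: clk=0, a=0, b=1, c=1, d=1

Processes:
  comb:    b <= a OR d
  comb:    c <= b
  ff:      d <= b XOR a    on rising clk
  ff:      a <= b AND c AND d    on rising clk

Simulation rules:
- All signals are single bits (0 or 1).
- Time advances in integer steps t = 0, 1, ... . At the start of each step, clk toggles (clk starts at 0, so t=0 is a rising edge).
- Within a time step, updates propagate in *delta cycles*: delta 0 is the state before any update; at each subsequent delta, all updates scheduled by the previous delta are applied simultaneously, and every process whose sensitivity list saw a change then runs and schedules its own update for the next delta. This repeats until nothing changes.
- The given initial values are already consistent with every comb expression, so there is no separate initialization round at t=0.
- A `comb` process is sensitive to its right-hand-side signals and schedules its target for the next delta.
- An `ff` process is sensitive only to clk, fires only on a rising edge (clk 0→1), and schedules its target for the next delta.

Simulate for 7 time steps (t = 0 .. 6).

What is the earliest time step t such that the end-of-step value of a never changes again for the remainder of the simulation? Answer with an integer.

t0.Δ0 b=1 clk=0 c=1 a=0 d=1
t0.Δ1 b=1 clk=1 c=1 a=0 d=1
t0.Δ2 b=1 clk=1 c=1 a=1 d=1
t1.Δ0 b=1 clk=1 c=1 a=1 d=1
t1.Δ1 b=1 clk=0 c=1 a=1 d=1
t2.Δ0 b=1 clk=0 c=1 a=1 d=1
t2.Δ1 b=1 clk=1 c=1 a=1 d=1
t2.Δ2 b=1 clk=1 c=1 a=1 d=0
t3.Δ0 b=1 clk=1 c=1 a=1 d=0
t3.Δ1 b=1 clk=0 c=1 a=1 d=0
t4.Δ0 b=1 clk=0 c=1 a=1 d=0
t4.Δ1 b=1 clk=1 c=1 a=1 d=0
t4.Δ2 b=1 clk=1 c=1 a=0 d=0
t4.Δ3 b=0 clk=1 c=1 a=0 d=0
t4.Δ4 b=0 clk=1 c=0 a=0 d=0
t5.Δ0 b=0 clk=1 c=0 a=0 d=0
t5.Δ1 b=0 clk=0 c=0 a=0 d=0
t6.Δ0 b=0 clk=0 c=0 a=0 d=0
t6.Δ1 b=0 clk=1 c=0 a=0 d=0

4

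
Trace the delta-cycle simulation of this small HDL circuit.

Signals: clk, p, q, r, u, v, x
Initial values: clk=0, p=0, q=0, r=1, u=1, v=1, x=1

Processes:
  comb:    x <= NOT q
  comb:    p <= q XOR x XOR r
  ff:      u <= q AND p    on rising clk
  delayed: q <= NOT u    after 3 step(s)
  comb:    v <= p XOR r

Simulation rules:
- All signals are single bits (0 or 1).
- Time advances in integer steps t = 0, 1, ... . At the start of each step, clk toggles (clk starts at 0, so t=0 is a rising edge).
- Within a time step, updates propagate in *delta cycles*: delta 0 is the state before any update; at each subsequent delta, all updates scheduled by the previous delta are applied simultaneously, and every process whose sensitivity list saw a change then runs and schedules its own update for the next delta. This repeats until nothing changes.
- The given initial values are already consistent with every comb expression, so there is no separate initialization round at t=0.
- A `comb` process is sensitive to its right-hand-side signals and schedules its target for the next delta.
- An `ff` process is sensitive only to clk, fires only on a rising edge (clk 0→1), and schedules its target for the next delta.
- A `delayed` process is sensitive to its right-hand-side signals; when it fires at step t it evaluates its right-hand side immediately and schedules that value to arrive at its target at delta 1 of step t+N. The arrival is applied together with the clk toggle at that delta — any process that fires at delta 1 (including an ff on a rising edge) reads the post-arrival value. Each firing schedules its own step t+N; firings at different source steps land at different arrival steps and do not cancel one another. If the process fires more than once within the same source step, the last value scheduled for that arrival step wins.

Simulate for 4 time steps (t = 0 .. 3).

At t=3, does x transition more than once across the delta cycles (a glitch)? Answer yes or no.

no

t0.Δ0 r=1 u=1 x=1 p=0 clk=0 v=1 q=0
t0.Δ1 r=1 u=1 x=1 p=0 clk=1 v=1 q=0
t0.Δ2 r=1 u=0 x=1 p=0 clk=1 v=1 q=0
t1.Δ0 r=1 u=0 x=1 p=0 clk=1 v=1 q=0
t1.Δ1 r=1 u=0 x=1 p=0 clk=0 v=1 q=0
t2.Δ0 r=1 u=0 x=1 p=0 clk=0 v=1 q=0
t2.Δ1 r=1 u=0 x=1 p=0 clk=1 v=1 q=0
t3.Δ0 r=1 u=0 x=1 p=0 clk=1 v=1 q=0
t3.Δ1 r=1 u=0 x=1 p=0 clk=0 v=1 q=1
t3.Δ2 r=1 u=0 x=0 p=1 clk=0 v=1 q=1
t3.Δ3 r=1 u=0 x=0 p=0 clk=0 v=0 q=1
t3.Δ4 r=1 u=0 x=0 p=0 clk=0 v=1 q=1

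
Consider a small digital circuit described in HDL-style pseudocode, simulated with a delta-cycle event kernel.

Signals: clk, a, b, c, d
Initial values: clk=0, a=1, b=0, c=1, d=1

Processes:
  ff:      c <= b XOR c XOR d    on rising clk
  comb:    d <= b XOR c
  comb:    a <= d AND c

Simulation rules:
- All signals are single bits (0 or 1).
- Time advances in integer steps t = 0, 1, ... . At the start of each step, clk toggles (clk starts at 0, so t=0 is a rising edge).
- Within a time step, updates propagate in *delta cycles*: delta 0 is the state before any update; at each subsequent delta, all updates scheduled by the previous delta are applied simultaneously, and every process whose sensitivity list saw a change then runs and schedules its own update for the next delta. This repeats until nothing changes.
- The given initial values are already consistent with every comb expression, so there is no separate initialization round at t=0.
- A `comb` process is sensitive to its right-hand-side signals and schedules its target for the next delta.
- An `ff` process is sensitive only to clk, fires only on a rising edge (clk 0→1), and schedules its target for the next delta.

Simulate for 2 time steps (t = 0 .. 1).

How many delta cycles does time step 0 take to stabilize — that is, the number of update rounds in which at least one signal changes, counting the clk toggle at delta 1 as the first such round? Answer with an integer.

3

[bits: clk,a,b,d,c]
t=0: Δ0=01011 Δ1=11011 Δ2=11010 Δ3=10000 | 3Δ
t=1: Δ0=10000 Δ1=00000 | 1Δ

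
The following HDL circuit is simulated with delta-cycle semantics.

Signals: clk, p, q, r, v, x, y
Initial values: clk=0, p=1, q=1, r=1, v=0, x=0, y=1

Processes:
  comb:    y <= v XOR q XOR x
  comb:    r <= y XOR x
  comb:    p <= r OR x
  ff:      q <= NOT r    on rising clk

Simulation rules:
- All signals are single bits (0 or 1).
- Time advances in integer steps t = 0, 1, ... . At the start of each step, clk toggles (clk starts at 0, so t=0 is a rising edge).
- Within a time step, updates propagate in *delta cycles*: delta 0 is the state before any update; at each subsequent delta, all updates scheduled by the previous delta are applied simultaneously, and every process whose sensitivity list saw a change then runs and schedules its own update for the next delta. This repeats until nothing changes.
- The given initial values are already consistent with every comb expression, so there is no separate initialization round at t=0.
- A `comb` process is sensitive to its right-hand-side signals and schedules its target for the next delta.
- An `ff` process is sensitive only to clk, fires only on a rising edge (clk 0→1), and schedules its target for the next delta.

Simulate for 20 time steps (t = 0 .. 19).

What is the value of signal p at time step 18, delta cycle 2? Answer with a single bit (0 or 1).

0

t0.Δ0 v=0 clk=0 y=1 r=1 q=1 x=0 p=1
t0.Δ1 v=0 clk=1 y=1 r=1 q=1 x=0 p=1
t0.Δ2 v=0 clk=1 y=1 r=1 q=0 x=0 p=1
t0.Δ3 v=0 clk=1 y=0 r=1 q=0 x=0 p=1
t0.Δ4 v=0 clk=1 y=0 r=0 q=0 x=0 p=1
t0.Δ5 v=0 clk=1 y=0 r=0 q=0 x=0 p=0
t1.Δ0 v=0 clk=1 y=0 r=0 q=0 x=0 p=0
t1.Δ1 v=0 clk=0 y=0 r=0 q=0 x=0 p=0
t2.Δ0 v=0 clk=0 y=0 r=0 q=0 x=0 p=0
t2.Δ1 v=0 clk=1 y=0 r=0 q=0 x=0 p=0
t2.Δ2 v=0 clk=1 y=0 r=0 q=1 x=0 p=0
t2.Δ3 v=0 clk=1 y=1 r=0 q=1 x=0 p=0
t2.Δ4 v=0 clk=1 y=1 r=1 q=1 x=0 p=0
t2.Δ5 v=0 clk=1 y=1 r=1 q=1 x=0 p=1
t3.Δ0 v=0 clk=1 y=1 r=1 q=1 x=0 p=1
t3.Δ1 v=0 clk=0 y=1 r=1 q=1 x=0 p=1
t4.Δ0 v=0 clk=0 y=1 r=1 q=1 x=0 p=1
t4.Δ1 v=0 clk=1 y=1 r=1 q=1 x=0 p=1
t4.Δ2 v=0 clk=1 y=1 r=1 q=0 x=0 p=1
t4.Δ3 v=0 clk=1 y=0 r=1 q=0 x=0 p=1
t4.Δ4 v=0 clk=1 y=0 r=0 q=0 x=0 p=1
t4.Δ5 v=0 clk=1 y=0 r=0 q=0 x=0 p=0
t5.Δ0 v=0 clk=1 y=0 r=0 q=0 x=0 p=0
t5.Δ1 v=0 clk=0 y=0 r=0 q=0 x=0 p=0
t6.Δ0 v=0 clk=0 y=0 r=0 q=0 x=0 p=0
t6.Δ1 v=0 clk=1 y=0 r=0 q=0 x=0 p=0
t6.Δ2 v=0 clk=1 y=0 r=0 q=1 x=0 p=0
t6.Δ3 v=0 clk=1 y=1 r=0 q=1 x=0 p=0
t6.Δ4 v=0 clk=1 y=1 r=1 q=1 x=0 p=0
t6.Δ5 v=0 clk=1 y=1 r=1 q=1 x=0 p=1
t7.Δ0 v=0 clk=1 y=1 r=1 q=1 x=0 p=1
t7.Δ1 v=0 clk=0 y=1 r=1 q=1 x=0 p=1
t8.Δ0 v=0 clk=0 y=1 r=1 q=1 x=0 p=1
t8.Δ1 v=0 clk=1 y=1 r=1 q=1 x=0 p=1
t8.Δ2 v=0 clk=1 y=1 r=1 q=0 x=0 p=1
t8.Δ3 v=0 clk=1 y=0 r=1 q=0 x=0 p=1
t8.Δ4 v=0 clk=1 y=0 r=0 q=0 x=0 p=1
t8.Δ5 v=0 clk=1 y=0 r=0 q=0 x=0 p=0
t9.Δ0 v=0 clk=1 y=0 r=0 q=0 x=0 p=0
t9.Δ1 v=0 clk=0 y=0 r=0 q=0 x=0 p=0
t10.Δ0 v=0 clk=0 y=0 r=0 q=0 x=0 p=0
t10.Δ1 v=0 clk=1 y=0 r=0 q=0 x=0 p=0
t10.Δ2 v=0 clk=1 y=0 r=0 q=1 x=0 p=0
t10.Δ3 v=0 clk=1 y=1 r=0 q=1 x=0 p=0
t10.Δ4 v=0 clk=1 y=1 r=1 q=1 x=0 p=0
t10.Δ5 v=0 clk=1 y=1 r=1 q=1 x=0 p=1
t11.Δ0 v=0 clk=1 y=1 r=1 q=1 x=0 p=1
t11.Δ1 v=0 clk=0 y=1 r=1 q=1 x=0 p=1
t12.Δ0 v=0 clk=0 y=1 r=1 q=1 x=0 p=1
t12.Δ1 v=0 clk=1 y=1 r=1 q=1 x=0 p=1
t12.Δ2 v=0 clk=1 y=1 r=1 q=0 x=0 p=1
t12.Δ3 v=0 clk=1 y=0 r=1 q=0 x=0 p=1
t12.Δ4 v=0 clk=1 y=0 r=0 q=0 x=0 p=1
t12.Δ5 v=0 clk=1 y=0 r=0 q=0 x=0 p=0
t13.Δ0 v=0 clk=1 y=0 r=0 q=0 x=0 p=0
t13.Δ1 v=0 clk=0 y=0 r=0 q=0 x=0 p=0
t14.Δ0 v=0 clk=0 y=0 r=0 q=0 x=0 p=0
t14.Δ1 v=0 clk=1 y=0 r=0 q=0 x=0 p=0
t14.Δ2 v=0 clk=1 y=0 r=0 q=1 x=0 p=0
t14.Δ3 v=0 clk=1 y=1 r=0 q=1 x=0 p=0
t14.Δ4 v=0 clk=1 y=1 r=1 q=1 x=0 p=0
t14.Δ5 v=0 clk=1 y=1 r=1 q=1 x=0 p=1
t15.Δ0 v=0 clk=1 y=1 r=1 q=1 x=0 p=1
t15.Δ1 v=0 clk=0 y=1 r=1 q=1 x=0 p=1
t16.Δ0 v=0 clk=0 y=1 r=1 q=1 x=0 p=1
t16.Δ1 v=0 clk=1 y=1 r=1 q=1 x=0 p=1
t16.Δ2 v=0 clk=1 y=1 r=1 q=0 x=0 p=1
t16.Δ3 v=0 clk=1 y=0 r=1 q=0 x=0 p=1
t16.Δ4 v=0 clk=1 y=0 r=0 q=0 x=0 p=1
t16.Δ5 v=0 clk=1 y=0 r=0 q=0 x=0 p=0
t17.Δ0 v=0 clk=1 y=0 r=0 q=0 x=0 p=0
t17.Δ1 v=0 clk=0 y=0 r=0 q=0 x=0 p=0
t18.Δ0 v=0 clk=0 y=0 r=0 q=0 x=0 p=0
t18.Δ1 v=0 clk=1 y=0 r=0 q=0 x=0 p=0
t18.Δ2 v=0 clk=1 y=0 r=0 q=1 x=0 p=0
t18.Δ3 v=0 clk=1 y=1 r=0 q=1 x=0 p=0
t18.Δ4 v=0 clk=1 y=1 r=1 q=1 x=0 p=0
t18.Δ5 v=0 clk=1 y=1 r=1 q=1 x=0 p=1
t19.Δ0 v=0 clk=1 y=1 r=1 q=1 x=0 p=1
t19.Δ1 v=0 clk=0 y=1 r=1 q=1 x=0 p=1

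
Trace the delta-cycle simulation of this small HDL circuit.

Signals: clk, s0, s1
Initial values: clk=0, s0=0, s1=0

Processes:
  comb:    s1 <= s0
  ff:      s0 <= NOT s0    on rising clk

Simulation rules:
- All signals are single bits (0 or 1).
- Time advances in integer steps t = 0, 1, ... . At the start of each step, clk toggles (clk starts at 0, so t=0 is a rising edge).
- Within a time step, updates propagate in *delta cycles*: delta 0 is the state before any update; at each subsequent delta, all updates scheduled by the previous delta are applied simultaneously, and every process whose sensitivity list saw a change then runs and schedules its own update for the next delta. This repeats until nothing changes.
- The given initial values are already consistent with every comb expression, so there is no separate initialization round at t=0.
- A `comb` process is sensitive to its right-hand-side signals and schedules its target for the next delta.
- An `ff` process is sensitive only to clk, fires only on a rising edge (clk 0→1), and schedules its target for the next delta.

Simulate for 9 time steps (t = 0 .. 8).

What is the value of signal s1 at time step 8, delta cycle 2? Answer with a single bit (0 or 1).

0

t=0 Δ0: s1=0 clk=0 s0=0
  Δ1: clk:0→1
  Δ2: s0:0→1
  Δ3: s1:0→1
  (3Δ to stable)
t=1 Δ0: s1=1 clk=1 s0=1
  Δ1: clk:1→0
  (1Δ to stable)
t=2 Δ0: s1=1 clk=0 s0=1
  Δ1: clk:0→1
  Δ2: s0:1→0
  Δ3: s1:1→0
  (3Δ to stable)
t=3 Δ0: s1=0 clk=1 s0=0
  Δ1: clk:1→0
  (1Δ to stable)
t=4 Δ0: s1=0 clk=0 s0=0
  Δ1: clk:0→1
  Δ2: s0:0→1
  Δ3: s1:0→1
  (3Δ to stable)
t=5 Δ0: s1=1 clk=1 s0=1
  Δ1: clk:1→0
  (1Δ to stable)
t=6 Δ0: s1=1 clk=0 s0=1
  Δ1: clk:0→1
  Δ2: s0:1→0
  Δ3: s1:1→0
  (3Δ to stable)
t=7 Δ0: s1=0 clk=1 s0=0
  Δ1: clk:1→0
  (1Δ to stable)
t=8 Δ0: s1=0 clk=0 s0=0
  Δ1: clk:0→1
  Δ2: s0:0→1
  Δ3: s1:0→1
  (3Δ to stable)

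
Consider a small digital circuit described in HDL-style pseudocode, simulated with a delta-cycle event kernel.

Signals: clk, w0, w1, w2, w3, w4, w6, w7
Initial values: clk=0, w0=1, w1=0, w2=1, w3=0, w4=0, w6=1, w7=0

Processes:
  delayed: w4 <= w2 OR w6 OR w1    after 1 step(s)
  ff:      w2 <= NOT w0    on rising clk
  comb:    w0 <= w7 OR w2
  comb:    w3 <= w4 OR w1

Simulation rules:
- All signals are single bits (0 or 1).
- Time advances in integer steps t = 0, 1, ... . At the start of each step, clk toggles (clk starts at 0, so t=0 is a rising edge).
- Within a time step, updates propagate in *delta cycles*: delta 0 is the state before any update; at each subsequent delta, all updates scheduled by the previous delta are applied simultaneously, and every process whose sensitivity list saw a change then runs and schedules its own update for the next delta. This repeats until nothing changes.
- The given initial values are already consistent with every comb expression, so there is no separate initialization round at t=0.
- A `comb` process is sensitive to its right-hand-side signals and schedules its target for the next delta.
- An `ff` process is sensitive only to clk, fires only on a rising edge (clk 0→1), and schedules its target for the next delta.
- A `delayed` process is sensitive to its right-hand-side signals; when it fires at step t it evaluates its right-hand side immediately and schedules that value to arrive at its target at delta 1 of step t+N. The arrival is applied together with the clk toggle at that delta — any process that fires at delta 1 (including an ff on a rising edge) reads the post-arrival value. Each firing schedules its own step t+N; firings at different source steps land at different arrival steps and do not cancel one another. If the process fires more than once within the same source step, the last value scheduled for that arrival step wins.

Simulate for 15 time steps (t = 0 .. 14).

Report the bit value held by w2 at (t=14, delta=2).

[bits: w7,clk,w3,w2,w4,w1,w6,w0]
t=0: Δ0=00010011 Δ1=01010011 Δ2=01000011 Δ3=01000010 | 3Δ
t=1: Δ0=01000010 Δ1=00001010 Δ2=00101010 | 2Δ
t=2: Δ0=00101010 Δ1=01101010 Δ2=01111010 Δ3=01111011 | 3Δ
t=3: Δ0=01111011 Δ1=00111011 | 1Δ
t=4: Δ0=00111011 Δ1=01111011 Δ2=01101011 Δ3=01101010 | 3Δ
t=5: Δ0=01101010 Δ1=00101010 | 1Δ
t=6: Δ0=00101010 Δ1=01101010 Δ2=01111010 Δ3=01111011 | 3Δ
t=7: Δ0=01111011 Δ1=00111011 | 1Δ
t=8: Δ0=00111011 Δ1=01111011 Δ2=01101011 Δ3=01101010 | 3Δ
t=9: Δ0=01101010 Δ1=00101010 | 1Δ
t=10: Δ0=00101010 Δ1=01101010 Δ2=01111010 Δ3=01111011 | 3Δ
t=11: Δ0=01111011 Δ1=00111011 | 1Δ
t=12: Δ0=00111011 Δ1=01111011 Δ2=01101011 Δ3=01101010 | 3Δ
t=13: Δ0=01101010 Δ1=00101010 | 1Δ
t=14: Δ0=00101010 Δ1=01101010 Δ2=01111010 Δ3=01111011 | 3Δ

1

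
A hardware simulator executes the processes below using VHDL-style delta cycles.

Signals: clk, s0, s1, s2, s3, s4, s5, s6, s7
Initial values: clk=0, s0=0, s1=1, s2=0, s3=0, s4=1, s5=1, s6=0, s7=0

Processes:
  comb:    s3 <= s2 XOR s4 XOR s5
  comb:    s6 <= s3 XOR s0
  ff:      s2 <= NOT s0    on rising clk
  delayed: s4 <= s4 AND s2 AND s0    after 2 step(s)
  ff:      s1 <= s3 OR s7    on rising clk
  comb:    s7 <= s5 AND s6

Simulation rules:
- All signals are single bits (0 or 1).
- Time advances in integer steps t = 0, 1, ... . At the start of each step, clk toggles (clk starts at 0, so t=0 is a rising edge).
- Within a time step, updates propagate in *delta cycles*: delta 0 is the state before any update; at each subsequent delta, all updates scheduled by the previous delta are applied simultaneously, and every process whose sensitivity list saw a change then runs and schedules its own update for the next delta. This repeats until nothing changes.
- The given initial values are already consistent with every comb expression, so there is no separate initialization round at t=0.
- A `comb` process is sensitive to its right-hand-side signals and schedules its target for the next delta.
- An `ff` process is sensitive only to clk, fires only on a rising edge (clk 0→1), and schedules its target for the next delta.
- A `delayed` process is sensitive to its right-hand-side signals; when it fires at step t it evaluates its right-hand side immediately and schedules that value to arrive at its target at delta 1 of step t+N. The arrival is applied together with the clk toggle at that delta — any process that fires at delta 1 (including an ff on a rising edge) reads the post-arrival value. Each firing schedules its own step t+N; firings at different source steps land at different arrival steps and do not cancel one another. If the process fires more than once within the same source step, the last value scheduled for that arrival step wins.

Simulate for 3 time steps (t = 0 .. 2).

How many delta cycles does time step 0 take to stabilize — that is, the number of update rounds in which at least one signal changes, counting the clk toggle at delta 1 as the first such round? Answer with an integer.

5

[bits: s5,s7,s2,s6,s4,s3,s0,s1,clk]
t=0: Δ0=100010010 Δ1=100010011 Δ2=101010001 Δ3=101011001 Δ4=101111001 Δ5=111111001 | 5Δ
t=1: Δ0=111111001 Δ1=111111000 | 1Δ
t=2: Δ0=111111000 Δ1=111101001 Δ2=111100011 Δ3=111000011 Δ4=101000011 | 4Δ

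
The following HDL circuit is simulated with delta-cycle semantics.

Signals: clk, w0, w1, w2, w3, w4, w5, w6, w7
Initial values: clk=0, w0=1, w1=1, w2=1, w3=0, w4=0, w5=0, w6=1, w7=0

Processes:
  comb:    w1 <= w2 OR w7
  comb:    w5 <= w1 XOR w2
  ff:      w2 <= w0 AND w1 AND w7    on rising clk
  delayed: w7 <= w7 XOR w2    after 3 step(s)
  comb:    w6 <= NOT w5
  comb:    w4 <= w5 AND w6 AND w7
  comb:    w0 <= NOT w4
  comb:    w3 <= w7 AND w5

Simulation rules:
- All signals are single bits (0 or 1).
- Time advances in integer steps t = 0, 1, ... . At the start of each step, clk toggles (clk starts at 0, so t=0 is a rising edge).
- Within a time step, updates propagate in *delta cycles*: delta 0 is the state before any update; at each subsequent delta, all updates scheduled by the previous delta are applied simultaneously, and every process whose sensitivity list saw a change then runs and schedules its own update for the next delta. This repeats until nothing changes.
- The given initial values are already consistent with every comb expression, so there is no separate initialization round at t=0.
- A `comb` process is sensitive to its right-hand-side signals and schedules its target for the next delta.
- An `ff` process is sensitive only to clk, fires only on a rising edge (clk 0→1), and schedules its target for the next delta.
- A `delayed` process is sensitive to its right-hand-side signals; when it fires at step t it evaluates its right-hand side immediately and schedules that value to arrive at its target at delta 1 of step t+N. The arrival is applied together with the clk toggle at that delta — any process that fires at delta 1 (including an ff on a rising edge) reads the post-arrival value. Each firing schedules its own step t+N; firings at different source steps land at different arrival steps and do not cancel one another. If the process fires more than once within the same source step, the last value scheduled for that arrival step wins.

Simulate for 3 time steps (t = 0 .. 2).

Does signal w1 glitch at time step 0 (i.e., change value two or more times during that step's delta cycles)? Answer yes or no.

t0.Δ0 w4=0 w3=0 w6=1 w0=1 clk=0 w5=0 w7=0 w2=1 w1=1
t0.Δ1 w4=0 w3=0 w6=1 w0=1 clk=1 w5=0 w7=0 w2=1 w1=1
t0.Δ2 w4=0 w3=0 w6=1 w0=1 clk=1 w5=0 w7=0 w2=0 w1=1
t0.Δ3 w4=0 w3=0 w6=1 w0=1 clk=1 w5=1 w7=0 w2=0 w1=0
t0.Δ4 w4=0 w3=0 w6=0 w0=1 clk=1 w5=0 w7=0 w2=0 w1=0
t0.Δ5 w4=0 w3=0 w6=1 w0=1 clk=1 w5=0 w7=0 w2=0 w1=0
t1.Δ0 w4=0 w3=0 w6=1 w0=1 clk=1 w5=0 w7=0 w2=0 w1=0
t1.Δ1 w4=0 w3=0 w6=1 w0=1 clk=0 w5=0 w7=0 w2=0 w1=0
t2.Δ0 w4=0 w3=0 w6=1 w0=1 clk=0 w5=0 w7=0 w2=0 w1=0
t2.Δ1 w4=0 w3=0 w6=1 w0=1 clk=1 w5=0 w7=0 w2=0 w1=0

no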